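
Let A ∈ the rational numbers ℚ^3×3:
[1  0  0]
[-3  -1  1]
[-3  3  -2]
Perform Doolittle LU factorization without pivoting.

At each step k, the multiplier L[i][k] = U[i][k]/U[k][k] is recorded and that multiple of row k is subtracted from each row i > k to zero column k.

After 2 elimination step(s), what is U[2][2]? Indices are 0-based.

k=0: U[0][0]=1
  eliminate (1,0): mult=-3, new row 1: (0, -1, 1); set L[1][0]=-3
  eliminate (2,0): mult=-3, new row 2: (0, 3, -2); set L[2][0]=-3
k=1: U[1][1]=-1
  eliminate (2,1): mult=-3, new row 2: (0, 0, 1); set L[2][1]=-3

U[2][2] = 1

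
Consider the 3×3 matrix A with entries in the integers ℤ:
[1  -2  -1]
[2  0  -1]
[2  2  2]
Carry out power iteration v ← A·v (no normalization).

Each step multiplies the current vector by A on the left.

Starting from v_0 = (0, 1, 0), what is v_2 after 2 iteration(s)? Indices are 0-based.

v_0 = (0, 1, 0).
v_1 = A·v_0 = (-2, 0, 2).
v_2 = A·v_1 = (-4, -6, 0).

v_2 = (-4, -6, 0)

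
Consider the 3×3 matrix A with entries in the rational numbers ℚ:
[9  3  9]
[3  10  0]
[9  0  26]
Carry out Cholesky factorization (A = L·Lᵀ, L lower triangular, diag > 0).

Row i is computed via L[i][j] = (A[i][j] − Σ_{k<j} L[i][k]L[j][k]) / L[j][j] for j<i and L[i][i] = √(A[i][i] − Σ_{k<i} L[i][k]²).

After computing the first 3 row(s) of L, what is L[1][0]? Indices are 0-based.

L[1][0] = 1

Step 1: L[0][0] = √(9) = 3.
  L[1][0] = (3) / L[0][0] = 1.
Step 2: L[1][1] = √(9) = 3.
  L[2][0] = (9) / L[0][0] = 3.
  L[2][1] = (-3) / L[1][1] = -1.
Step 3: L[2][2] = √(16) = 4.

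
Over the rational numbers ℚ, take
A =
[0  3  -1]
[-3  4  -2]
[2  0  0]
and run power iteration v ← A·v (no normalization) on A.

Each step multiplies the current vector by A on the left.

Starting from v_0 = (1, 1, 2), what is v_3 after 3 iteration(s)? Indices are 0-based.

v_3 = (-59, -47, -22)

v_0 = (1, 1, 2).
v_1 = A·v_0 = (1, -3, 2).
v_2 = A·v_1 = (-11, -19, 2).
v_3 = A·v_2 = (-59, -47, -22).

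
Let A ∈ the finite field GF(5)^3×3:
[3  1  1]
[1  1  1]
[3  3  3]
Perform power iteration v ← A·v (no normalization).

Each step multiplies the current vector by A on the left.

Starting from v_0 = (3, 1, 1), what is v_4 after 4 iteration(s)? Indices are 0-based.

v_4 = (2, 1, 3)

v_0 = (3, 1, 1).
v_1 = A·v_0 = (1, 0, 0).
v_2 = A·v_1 = (3, 1, 3).
v_3 = A·v_2 = (3, 2, 1).
v_4 = A·v_3 = (2, 1, 3).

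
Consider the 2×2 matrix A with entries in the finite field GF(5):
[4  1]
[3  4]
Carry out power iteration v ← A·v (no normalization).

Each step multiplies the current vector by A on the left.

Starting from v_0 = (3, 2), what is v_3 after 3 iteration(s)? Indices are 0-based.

v_3 = (2, 4)

v_0 = (3, 2).
v_1 = A·v_0 = (4, 2).
v_2 = A·v_1 = (3, 0).
v_3 = A·v_2 = (2, 4).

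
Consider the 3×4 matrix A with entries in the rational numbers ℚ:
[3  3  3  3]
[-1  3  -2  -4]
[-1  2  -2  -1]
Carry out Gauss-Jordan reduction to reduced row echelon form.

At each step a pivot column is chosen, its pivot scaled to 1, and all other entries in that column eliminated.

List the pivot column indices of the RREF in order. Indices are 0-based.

step 1: normalize row 0 (÷3) = (1, 1, 1, 1)
  row 1: subtract -1×row0 = (0, 4, -1, -3)
  row 2: subtract -1×row0 = (0, 3, -1, 0)
step 2: normalize row 1 (÷4) = (0, 1, -1/4, -3/4)
  row 0: subtract 1×row1 = (1, 0, 5/4, 7/4)
  row 2: subtract 3×row1 = (0, 0, -1/4, 9/4)
step 3: normalize row 2 (÷-1/4) = (0, 0, 1, -9)
  row 0: subtract 5/4×row2 = (1, 0, 0, 13)
  row 1: subtract -1/4×row2 = (0, 1, 0, -3)

pivot columns: 0, 1, 2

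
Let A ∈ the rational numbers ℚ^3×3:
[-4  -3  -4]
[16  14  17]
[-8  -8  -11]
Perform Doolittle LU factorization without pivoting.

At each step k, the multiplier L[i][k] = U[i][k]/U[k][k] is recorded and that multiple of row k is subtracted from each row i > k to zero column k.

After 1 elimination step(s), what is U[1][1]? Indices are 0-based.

U[1][1] = 2

Step 1: pivot at (0,0) is -4.
  row1 ← row1 − (-4)·row0  ⇒  L[1][0]=-4, U row1=(0, 2, 1)
  row2 ← row2 − (2)·row0  ⇒  L[2][0]=2, U row2=(0, -2, -3)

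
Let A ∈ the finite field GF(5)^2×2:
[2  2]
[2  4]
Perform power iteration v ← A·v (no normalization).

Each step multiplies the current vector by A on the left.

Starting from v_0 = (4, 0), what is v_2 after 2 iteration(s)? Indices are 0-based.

v_0 = (4, 0).
v_1 = A·v_0 = (3, 3).
v_2 = A·v_1 = (2, 3).

v_2 = (2, 3)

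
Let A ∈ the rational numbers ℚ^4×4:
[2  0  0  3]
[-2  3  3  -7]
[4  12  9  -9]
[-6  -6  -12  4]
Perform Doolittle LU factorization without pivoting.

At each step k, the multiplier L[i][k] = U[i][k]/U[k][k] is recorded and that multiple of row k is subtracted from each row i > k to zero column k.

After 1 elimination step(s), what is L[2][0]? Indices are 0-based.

Step 1: pivot at (0,0) is 2.
  row1 ← row1 − (-1)·row0  ⇒  L[1][0]=-1, U row1=(0, 3, 3, -4)
  row2 ← row2 − (2)·row0  ⇒  L[2][0]=2, U row2=(0, 12, 9, -15)
  row3 ← row3 − (-3)·row0  ⇒  L[3][0]=-3, U row3=(0, -6, -12, 13)

L[2][0] = 2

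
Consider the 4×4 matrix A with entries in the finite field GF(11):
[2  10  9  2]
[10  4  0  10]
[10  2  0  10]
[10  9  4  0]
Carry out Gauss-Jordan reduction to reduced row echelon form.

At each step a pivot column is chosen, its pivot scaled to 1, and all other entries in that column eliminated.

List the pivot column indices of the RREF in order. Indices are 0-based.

pivot(0,0)=2: scale R0 → (1, 5, 10, 1)
  clear (1,0): R1 −= (10)R0 → (0, 9, 10, 0)
  clear (2,0): R2 −= (10)R0 → (0, 7, 10, 0)
  clear (3,0): R3 −= (10)R0 → (0, 3, 3, 1)
pivot(1,1)=9: scale R1 → (0, 1, 6, 0)
  clear (0,1): R0 −= (5)R1 → (1, 0, 2, 1)
  clear (2,1): R2 −= (7)R1 → (0, 0, 1, 0)
  clear (3,1): R3 −= (3)R1 → (0, 0, 7, 1)
pivot(2,2)=1: scale R2 → (0, 0, 1, 0)
  clear (0,2): R0 −= (2)R2 → (1, 0, 0, 1)
  clear (1,2): R1 −= (6)R2 → (0, 1, 0, 0)
  clear (3,2): R3 −= (7)R2 → (0, 0, 0, 1)
pivot(3,3)=1: scale R3 → (0, 0, 0, 1)
  clear (0,3): R0 −= (1)R3 → (1, 0, 0, 0)

pivot columns: 0, 1, 2, 3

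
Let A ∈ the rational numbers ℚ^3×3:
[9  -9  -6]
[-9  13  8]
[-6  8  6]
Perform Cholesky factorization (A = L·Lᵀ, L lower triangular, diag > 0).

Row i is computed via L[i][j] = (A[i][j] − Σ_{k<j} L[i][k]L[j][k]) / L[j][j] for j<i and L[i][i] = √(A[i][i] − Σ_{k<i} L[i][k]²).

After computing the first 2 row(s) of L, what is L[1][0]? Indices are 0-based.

Step 1: L[0][0] = √(9) = 3.
  L[1][0] = (-9) / L[0][0] = -3.
Step 2: L[1][1] = √(4) = 2.

L[1][0] = -3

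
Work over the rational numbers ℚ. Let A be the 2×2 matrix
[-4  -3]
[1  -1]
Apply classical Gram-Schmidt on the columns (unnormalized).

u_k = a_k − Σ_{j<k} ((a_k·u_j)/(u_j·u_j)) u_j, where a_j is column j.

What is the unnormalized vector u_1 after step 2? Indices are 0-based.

Step 1: u_0 = a_0 = (-4, 1).
Step 2: u_1 = a_1 − (11/17)·u_0 = (-7/17, -28/17).

u_1 = (-7/17, -28/17)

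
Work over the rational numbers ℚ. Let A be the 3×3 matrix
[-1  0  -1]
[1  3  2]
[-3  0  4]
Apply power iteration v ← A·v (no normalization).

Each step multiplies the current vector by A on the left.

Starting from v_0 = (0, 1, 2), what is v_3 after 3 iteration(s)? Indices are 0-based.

v_0 = (0, 1, 2).
v_1 = A·v_0 = (-2, 7, 8).
v_2 = A·v_1 = (-6, 35, 38).
v_3 = A·v_2 = (-32, 175, 170).

v_3 = (-32, 175, 170)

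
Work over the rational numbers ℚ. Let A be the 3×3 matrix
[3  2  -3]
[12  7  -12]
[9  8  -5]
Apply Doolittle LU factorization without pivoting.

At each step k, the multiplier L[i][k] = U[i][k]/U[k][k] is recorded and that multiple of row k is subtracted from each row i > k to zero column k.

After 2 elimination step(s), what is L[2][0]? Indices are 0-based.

k=0: U[0][0]=3
  eliminate (1,0): mult=4, new row 1: (0, -1, 0); set L[1][0]=4
  eliminate (2,0): mult=3, new row 2: (0, 2, 4); set L[2][0]=3
k=1: U[1][1]=-1
  eliminate (2,1): mult=-2, new row 2: (0, 0, 4); set L[2][1]=-2

L[2][0] = 3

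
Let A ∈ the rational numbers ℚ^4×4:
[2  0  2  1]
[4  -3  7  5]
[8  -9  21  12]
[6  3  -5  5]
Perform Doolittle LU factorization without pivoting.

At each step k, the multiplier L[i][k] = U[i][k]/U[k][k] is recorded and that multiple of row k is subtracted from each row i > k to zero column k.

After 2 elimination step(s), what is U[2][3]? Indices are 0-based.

U[2][3] = -1

Step 1: pivot at (0,0) is 2.
  row1 ← row1 − (2)·row0  ⇒  L[1][0]=2, U row1=(0, -3, 3, 3)
  row2 ← row2 − (4)·row0  ⇒  L[2][0]=4, U row2=(0, -9, 13, 8)
  row3 ← row3 − (3)·row0  ⇒  L[3][0]=3, U row3=(0, 3, -11, 2)
Step 2: pivot at (1,1) is -3.
  row2 ← row2 − (3)·row1  ⇒  L[2][1]=3, U row2=(0, 0, 4, -1)
  row3 ← row3 − (-1)·row1  ⇒  L[3][1]=-1, U row3=(0, 0, -8, 5)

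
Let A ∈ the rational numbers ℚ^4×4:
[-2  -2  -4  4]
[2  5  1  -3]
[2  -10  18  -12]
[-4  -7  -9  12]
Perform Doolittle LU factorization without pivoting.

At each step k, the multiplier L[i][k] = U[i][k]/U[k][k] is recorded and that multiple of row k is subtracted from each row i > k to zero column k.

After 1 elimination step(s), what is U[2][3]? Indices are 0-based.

Step 1: pivot at (0,0) is -2.
  row1 ← row1 − (-1)·row0  ⇒  L[1][0]=-1, U row1=(0, 3, -3, 1)
  row2 ← row2 − (-1)·row0  ⇒  L[2][0]=-1, U row2=(0, -12, 14, -8)
  row3 ← row3 − (2)·row0  ⇒  L[3][0]=2, U row3=(0, -3, -1, 4)

U[2][3] = -8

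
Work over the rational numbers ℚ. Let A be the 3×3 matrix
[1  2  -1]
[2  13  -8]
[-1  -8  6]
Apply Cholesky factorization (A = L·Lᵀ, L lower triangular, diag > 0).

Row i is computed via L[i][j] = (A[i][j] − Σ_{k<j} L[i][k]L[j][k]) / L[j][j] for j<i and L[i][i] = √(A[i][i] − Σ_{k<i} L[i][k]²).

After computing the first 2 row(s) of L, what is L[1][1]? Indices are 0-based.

Step 1: L[0][0] = √(1) = 1.
  L[1][0] = (2) / L[0][0] = 2.
Step 2: L[1][1] = √(9) = 3.

L[1][1] = 3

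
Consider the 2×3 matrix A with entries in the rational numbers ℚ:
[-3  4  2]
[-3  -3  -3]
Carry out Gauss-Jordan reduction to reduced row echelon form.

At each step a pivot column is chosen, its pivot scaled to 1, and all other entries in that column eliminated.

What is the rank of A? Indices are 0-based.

rank = 2

[1] R0 /= -3  ⇒  (1, -4/3, -2/3)
     R1 -= -3·R0  ⇒  (0, -7, -5)
[2] R1 /= -7  ⇒  (0, 1, 5/7)
     R0 -= -4/3·R1  ⇒  (1, 0, 2/7)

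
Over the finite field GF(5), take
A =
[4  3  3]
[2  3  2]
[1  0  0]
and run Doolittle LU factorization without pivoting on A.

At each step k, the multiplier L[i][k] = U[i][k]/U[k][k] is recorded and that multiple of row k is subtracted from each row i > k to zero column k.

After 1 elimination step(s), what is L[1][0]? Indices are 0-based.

L[1][0] = 3

[col 0] pivot 4
  R1 -= 3*R0 → (0, 4, 3)  (L[1][0] := 3)
  R2 -= 4*R0 → (0, 3, 3)  (L[2][0] := 4)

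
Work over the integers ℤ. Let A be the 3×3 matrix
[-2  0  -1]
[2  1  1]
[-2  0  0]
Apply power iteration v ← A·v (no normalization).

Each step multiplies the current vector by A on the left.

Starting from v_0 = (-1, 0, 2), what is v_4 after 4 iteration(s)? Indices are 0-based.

v_0 = (-1, 0, 2).
v_1 = A·v_0 = (0, 0, 2).
v_2 = A·v_1 = (-2, 2, 0).
v_3 = A·v_2 = (4, -2, 4).
v_4 = A·v_3 = (-12, 10, -8).

v_4 = (-12, 10, -8)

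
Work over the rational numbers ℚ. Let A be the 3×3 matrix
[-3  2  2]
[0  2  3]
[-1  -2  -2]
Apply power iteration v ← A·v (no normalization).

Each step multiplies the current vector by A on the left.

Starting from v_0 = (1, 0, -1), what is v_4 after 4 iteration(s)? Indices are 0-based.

v_0 = (1, 0, -1).
v_1 = A·v_0 = (-5, -3, 1).
v_2 = A·v_1 = (11, -3, 9).
v_3 = A·v_2 = (-21, 21, -23).
v_4 = A·v_3 = (59, -27, 25).

v_4 = (59, -27, 25)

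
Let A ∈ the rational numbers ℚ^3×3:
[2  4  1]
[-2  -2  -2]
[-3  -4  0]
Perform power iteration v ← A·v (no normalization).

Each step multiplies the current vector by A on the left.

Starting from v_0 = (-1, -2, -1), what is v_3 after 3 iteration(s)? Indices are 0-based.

v_3 = (-21, -12, 1)

v_0 = (-1, -2, -1).
v_1 = A·v_0 = (-11, 8, 11).
v_2 = A·v_1 = (21, -16, 1).
v_3 = A·v_2 = (-21, -12, 1).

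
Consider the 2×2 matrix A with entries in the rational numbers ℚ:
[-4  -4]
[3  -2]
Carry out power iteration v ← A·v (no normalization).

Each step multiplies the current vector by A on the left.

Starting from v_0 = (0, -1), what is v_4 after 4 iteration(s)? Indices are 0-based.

v_4 = (96, 368)

v_0 = (0, -1).
v_1 = A·v_0 = (4, 2).
v_2 = A·v_1 = (-24, 8).
v_3 = A·v_2 = (64, -88).
v_4 = A·v_3 = (96, 368).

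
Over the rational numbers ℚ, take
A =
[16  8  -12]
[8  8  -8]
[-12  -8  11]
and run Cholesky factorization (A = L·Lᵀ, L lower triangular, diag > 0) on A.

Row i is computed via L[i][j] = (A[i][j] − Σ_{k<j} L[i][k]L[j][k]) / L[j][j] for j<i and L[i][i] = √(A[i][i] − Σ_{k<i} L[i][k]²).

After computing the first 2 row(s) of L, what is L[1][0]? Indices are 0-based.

L[1][0] = 2

Step 1: L[0][0] = √(16) = 4.
  L[1][0] = (8) / L[0][0] = 2.
Step 2: L[1][1] = √(4) = 2.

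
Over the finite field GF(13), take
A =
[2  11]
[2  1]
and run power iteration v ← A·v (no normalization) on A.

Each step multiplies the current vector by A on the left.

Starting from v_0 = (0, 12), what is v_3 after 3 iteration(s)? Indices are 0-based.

v_0 = (0, 12).
v_1 = A·v_0 = (2, 12).
v_2 = A·v_1 = (6, 3).
v_3 = A·v_2 = (6, 2).

v_3 = (6, 2)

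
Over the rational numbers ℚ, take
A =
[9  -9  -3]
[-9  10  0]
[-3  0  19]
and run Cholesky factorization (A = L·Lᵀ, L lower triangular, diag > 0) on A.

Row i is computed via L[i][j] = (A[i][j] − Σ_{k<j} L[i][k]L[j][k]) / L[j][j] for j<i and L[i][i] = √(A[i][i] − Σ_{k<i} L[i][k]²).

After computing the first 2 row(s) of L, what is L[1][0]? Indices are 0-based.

Step 1: L[0][0] = √(9) = 3.
  L[1][0] = (-9) / L[0][0] = -3.
Step 2: L[1][1] = √(1) = 1.

L[1][0] = -3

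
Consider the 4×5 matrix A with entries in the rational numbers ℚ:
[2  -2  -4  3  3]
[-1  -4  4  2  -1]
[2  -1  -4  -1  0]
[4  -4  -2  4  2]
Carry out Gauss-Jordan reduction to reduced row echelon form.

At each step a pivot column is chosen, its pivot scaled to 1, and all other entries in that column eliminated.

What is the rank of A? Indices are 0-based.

step 1: normalize row 0 (÷2) = (1, -1, -2, 3/2, 3/2)
  row 1: subtract -1×row0 = (0, -5, 2, 7/2, 1/2)
  row 2: subtract 2×row0 = (0, 1, 0, -4, -3)
  row 3: subtract 4×row0 = (0, 0, 6, -2, -4)
step 2: normalize row 1 (÷-5) = (0, 1, -2/5, -7/10, -1/10)
  row 0: subtract -1×row1 = (1, 0, -12/5, 4/5, 7/5)
  row 2: subtract 1×row1 = (0, 0, 2/5, -33/10, -29/10)
step 3: normalize row 2 (÷2/5) = (0, 0, 1, -33/4, -29/4)
  row 0: subtract -12/5×row2 = (1, 0, 0, -19, -16)
  row 1: subtract -2/5×row2 = (0, 1, 0, -4, -3)
  row 3: subtract 6×row2 = (0, 0, 0, 95/2, 79/2)
step 4: normalize row 3 (÷95/2) = (0, 0, 0, 1, 79/95)
  row 0: subtract -19×row3 = (1, 0, 0, 0, -1/5)
  row 1: subtract -4×row3 = (0, 1, 0, 0, 31/95)
  row 2: subtract -33/4×row3 = (0, 0, 1, 0, -37/95)

rank = 4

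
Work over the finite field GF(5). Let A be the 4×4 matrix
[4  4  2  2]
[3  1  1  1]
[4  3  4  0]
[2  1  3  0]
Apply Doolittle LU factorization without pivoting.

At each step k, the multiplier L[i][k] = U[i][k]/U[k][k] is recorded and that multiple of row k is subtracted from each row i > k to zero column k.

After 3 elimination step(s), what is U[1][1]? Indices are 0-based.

U[1][1] = 3

Step 1: pivot at (0,0) is 4.
  row1 ← row1 − (2)·row0  ⇒  L[1][0]=2, U row1=(0, 3, 2, 2)
  row2 ← row2 − (1)·row0  ⇒  L[2][0]=1, U row2=(0, 4, 2, 3)
  row3 ← row3 − (3)·row0  ⇒  L[3][0]=3, U row3=(0, 4, 2, 4)
Step 2: pivot at (1,1) is 3.
  row2 ← row2 − (3)·row1  ⇒  L[2][1]=3, U row2=(0, 0, 1, 2)
  row3 ← row3 − (3)·row1  ⇒  L[3][1]=3, U row3=(0, 0, 1, 3)
Step 3: pivot at (2,2) is 1.
  row3 ← row3 − (1)·row2  ⇒  L[3][2]=1, U row3=(0, 0, 0, 1)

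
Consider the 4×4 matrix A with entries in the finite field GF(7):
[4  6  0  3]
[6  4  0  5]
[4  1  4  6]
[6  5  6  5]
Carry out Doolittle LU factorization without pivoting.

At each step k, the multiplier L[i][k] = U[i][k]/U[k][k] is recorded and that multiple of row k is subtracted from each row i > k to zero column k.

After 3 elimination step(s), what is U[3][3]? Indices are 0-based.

Step 1: pivot at (0,0) is 4.
  row1 ← row1 − (5)·row0  ⇒  L[1][0]=5, U row1=(0, 2, 0, 4)
  row2 ← row2 − (1)·row0  ⇒  L[2][0]=1, U row2=(0, 2, 4, 3)
  row3 ← row3 − (5)·row0  ⇒  L[3][0]=5, U row3=(0, 3, 6, 4)
Step 2: pivot at (1,1) is 2.
  row2 ← row2 − (1)·row1  ⇒  L[2][1]=1, U row2=(0, 0, 4, 6)
  row3 ← row3 − (5)·row1  ⇒  L[3][1]=5, U row3=(0, 0, 6, 5)
Step 3: pivot at (2,2) is 4.
  row3 ← row3 − (5)·row2  ⇒  L[3][2]=5, U row3=(0, 0, 0, 3)

U[3][3] = 3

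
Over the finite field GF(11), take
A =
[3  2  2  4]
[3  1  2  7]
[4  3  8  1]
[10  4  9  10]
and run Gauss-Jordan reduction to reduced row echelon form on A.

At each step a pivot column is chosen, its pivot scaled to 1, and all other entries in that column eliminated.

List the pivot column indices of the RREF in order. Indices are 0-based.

pivot(0,0)=3: scale R0 → (1, 8, 8, 5)
  clear (1,0): R1 −= (3)R0 → (0, 10, 0, 3)
  clear (2,0): R2 −= (4)R0 → (0, 4, 9, 3)
  clear (3,0): R3 −= (10)R0 → (0, 1, 6, 4)
pivot(1,1)=10: scale R1 → (0, 1, 0, 8)
  clear (0,1): R0 −= (8)R1 → (1, 0, 8, 7)
  clear (2,1): R2 −= (4)R1 → (0, 0, 9, 4)
  clear (3,1): R3 −= (1)R1 → (0, 0, 6, 7)
pivot(2,2)=9: scale R2 → (0, 0, 1, 9)
  clear (0,2): R0 −= (8)R2 → (1, 0, 0, 1)
  clear (3,2): R3 −= (6)R2 → (0, 0, 0, 8)
pivot(3,3)=8: scale R3 → (0, 0, 0, 1)
  clear (0,3): R0 −= (1)R3 → (1, 0, 0, 0)
  clear (1,3): R1 −= (8)R3 → (0, 1, 0, 0)
  clear (2,3): R2 −= (9)R3 → (0, 0, 1, 0)

pivot columns: 0, 1, 2, 3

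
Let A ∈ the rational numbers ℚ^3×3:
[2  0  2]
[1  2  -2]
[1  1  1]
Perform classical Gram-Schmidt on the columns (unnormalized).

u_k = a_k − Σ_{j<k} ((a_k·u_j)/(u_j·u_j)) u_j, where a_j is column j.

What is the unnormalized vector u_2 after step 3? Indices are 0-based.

Step 1: u_0 = a_0 = (2, 1, 1).
Step 2: u_1 = a_1 − (1/2)·u_0 = (-1, 3/2, 1/2).
Step 3: u_2 = a_2 − (1/2)·u_0 − (-9/7)·u_1 = (-2/7, -4/7, 8/7).

u_2 = (-2/7, -4/7, 8/7)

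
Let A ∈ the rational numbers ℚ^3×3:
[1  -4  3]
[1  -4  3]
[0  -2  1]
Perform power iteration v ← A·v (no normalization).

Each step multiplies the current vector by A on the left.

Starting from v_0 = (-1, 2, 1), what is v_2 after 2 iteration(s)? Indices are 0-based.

v_2 = (9, 9, 9)

v_0 = (-1, 2, 1).
v_1 = A·v_0 = (-6, -6, -3).
v_2 = A·v_1 = (9, 9, 9).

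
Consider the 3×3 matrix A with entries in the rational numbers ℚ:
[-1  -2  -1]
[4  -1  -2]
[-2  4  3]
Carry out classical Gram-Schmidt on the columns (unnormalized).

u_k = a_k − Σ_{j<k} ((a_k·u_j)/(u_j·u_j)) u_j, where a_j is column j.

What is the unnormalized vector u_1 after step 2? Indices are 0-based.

u_1 = (-52/21, 19/21, 64/21)

Step 1: u_0 = a_0 = (-1, 4, -2).
Step 2: u_1 = a_1 − (-10/21)·u_0 = (-52/21, 19/21, 64/21).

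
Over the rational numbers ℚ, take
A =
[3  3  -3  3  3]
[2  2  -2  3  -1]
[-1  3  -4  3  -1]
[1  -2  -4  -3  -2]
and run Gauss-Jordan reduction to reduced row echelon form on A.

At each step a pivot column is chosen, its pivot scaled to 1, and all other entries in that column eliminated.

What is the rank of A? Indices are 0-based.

pivot(0,0)=3: scale R0 → (1, 1, -1, 1, 1)
  clear (1,0): R1 −= (2)R0 → (0, 0, 0, 1, -3)
  clear (2,0): R2 −= (-1)R0 → (0, 4, -5, 4, 0)
  clear (3,0): R3 −= (1)R0 → (0, -3, -3, -4, -3)
pivot(1,1): swap R1↔R2
pivot(1,1)=4: scale R1 → (0, 1, -5/4, 1, 0)
  clear (0,1): R0 −= (1)R1 → (1, 0, 1/4, 0, 1)
  clear (3,1): R3 −= (-3)R1 → (0, 0, -27/4, -1, -3)
pivot(2,2): swap R2↔R3
pivot(2,2)=-27/4: scale R2 → (0, 0, 1, 4/27, 4/9)
  clear (0,2): R0 −= (1/4)R2 → (1, 0, 0, -1/27, 8/9)
  clear (1,2): R1 −= (-5/4)R2 → (0, 1, 0, 32/27, 5/9)
pivot(3,3)=1: scale R3 → (0, 0, 0, 1, -3)
  clear (0,3): R0 −= (-1/27)R3 → (1, 0, 0, 0, 7/9)
  clear (1,3): R1 −= (32/27)R3 → (0, 1, 0, 0, 37/9)
  clear (2,3): R2 −= (4/27)R3 → (0, 0, 1, 0, 8/9)

rank = 4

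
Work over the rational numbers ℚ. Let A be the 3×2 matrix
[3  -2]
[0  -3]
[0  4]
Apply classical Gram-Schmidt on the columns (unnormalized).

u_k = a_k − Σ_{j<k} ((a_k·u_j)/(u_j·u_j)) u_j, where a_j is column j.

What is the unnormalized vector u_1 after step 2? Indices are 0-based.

u_1 = (0, -3, 4)

Step 1: u_0 = a_0 = (3, 0, 0).
Step 2: u_1 = a_1 − (-2/3)·u_0 = (0, -3, 4).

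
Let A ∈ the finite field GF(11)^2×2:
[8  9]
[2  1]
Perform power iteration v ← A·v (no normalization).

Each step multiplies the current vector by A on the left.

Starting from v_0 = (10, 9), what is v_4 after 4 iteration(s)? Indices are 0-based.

v_0 = (10, 9).
v_1 = A·v_0 = (7, 7).
v_2 = A·v_1 = (9, 10).
v_3 = A·v_2 = (8, 6).
v_4 = A·v_3 = (8, 0).

v_4 = (8, 0)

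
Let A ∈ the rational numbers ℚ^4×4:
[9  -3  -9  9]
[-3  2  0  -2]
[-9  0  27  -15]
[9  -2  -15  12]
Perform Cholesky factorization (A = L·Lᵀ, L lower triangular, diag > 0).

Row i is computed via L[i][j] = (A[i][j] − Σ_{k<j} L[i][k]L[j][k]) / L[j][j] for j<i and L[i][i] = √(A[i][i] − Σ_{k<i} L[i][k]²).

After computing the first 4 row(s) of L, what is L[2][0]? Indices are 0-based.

L[2][0] = -3

Step 1: L[0][0] = √(9) = 3.
  L[1][0] = (-3) / L[0][0] = -1.
Step 2: L[1][1] = √(1) = 1.
  L[2][0] = (-9) / L[0][0] = -3.
  L[2][1] = (-3) / L[1][1] = -3.
Step 3: L[2][2] = √(9) = 3.
  L[3][0] = (9) / L[0][0] = 3.
  L[3][1] = (1) / L[1][1] = 1.
  L[3][2] = (-3) / L[2][2] = -1.
Step 4: L[3][3] = √(1) = 1.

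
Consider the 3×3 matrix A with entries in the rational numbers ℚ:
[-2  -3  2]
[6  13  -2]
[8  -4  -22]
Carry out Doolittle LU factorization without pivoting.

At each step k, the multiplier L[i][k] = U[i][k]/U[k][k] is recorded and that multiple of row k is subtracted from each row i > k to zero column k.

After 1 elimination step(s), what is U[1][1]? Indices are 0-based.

Step 1: pivot at (0,0) is -2.
  row1 ← row1 − (-3)·row0  ⇒  L[1][0]=-3, U row1=(0, 4, 4)
  row2 ← row2 − (-4)·row0  ⇒  L[2][0]=-4, U row2=(0, -16, -14)

U[1][1] = 4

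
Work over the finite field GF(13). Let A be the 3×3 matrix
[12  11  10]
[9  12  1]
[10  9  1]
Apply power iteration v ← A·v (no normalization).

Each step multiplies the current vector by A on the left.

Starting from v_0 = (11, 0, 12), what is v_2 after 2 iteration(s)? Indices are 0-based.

v_2 = (5, 4, 1)

v_0 = (11, 0, 12).
v_1 = A·v_0 = (5, 7, 5).
v_2 = A·v_1 = (5, 4, 1).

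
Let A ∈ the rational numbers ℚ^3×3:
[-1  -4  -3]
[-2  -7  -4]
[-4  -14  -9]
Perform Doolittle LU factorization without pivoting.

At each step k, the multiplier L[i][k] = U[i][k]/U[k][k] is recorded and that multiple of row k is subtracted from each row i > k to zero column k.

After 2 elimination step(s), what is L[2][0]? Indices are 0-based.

k=0: U[0][0]=-1
  eliminate (1,0): mult=2, new row 1: (0, 1, 2); set L[1][0]=2
  eliminate (2,0): mult=4, new row 2: (0, 2, 3); set L[2][0]=4
k=1: U[1][1]=1
  eliminate (2,1): mult=2, new row 2: (0, 0, -1); set L[2][1]=2

L[2][0] = 4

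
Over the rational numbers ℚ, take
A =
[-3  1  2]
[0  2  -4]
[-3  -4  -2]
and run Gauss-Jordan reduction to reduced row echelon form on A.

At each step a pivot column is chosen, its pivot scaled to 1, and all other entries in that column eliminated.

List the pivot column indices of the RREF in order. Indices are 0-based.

step 1: normalize row 0 (÷-3) = (1, -1/3, -2/3)
  row 2: subtract -3×row0 = (0, -5, -4)
step 2: normalize row 1 (÷2) = (0, 1, -2)
  row 0: subtract -1/3×row1 = (1, 0, -4/3)
  row 2: subtract -5×row1 = (0, 0, -14)
step 3: normalize row 2 (÷-14) = (0, 0, 1)
  row 0: subtract -4/3×row2 = (1, 0, 0)
  row 1: subtract -2×row2 = (0, 1, 0)

pivot columns: 0, 1, 2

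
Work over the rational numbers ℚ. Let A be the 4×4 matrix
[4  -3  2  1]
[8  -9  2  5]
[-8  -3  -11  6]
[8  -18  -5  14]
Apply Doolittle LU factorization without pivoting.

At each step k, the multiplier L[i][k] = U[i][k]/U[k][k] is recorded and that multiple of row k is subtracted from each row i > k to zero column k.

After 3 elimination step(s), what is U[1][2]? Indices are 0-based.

U[1][2] = -2

k=0: U[0][0]=4
  eliminate (1,0): mult=2, new row 1: (0, -3, -2, 3); set L[1][0]=2
  eliminate (2,0): mult=-2, new row 2: (0, -9, -7, 8); set L[2][0]=-2
  eliminate (3,0): mult=2, new row 3: (0, -12, -9, 12); set L[3][0]=2
k=1: U[1][1]=-3
  eliminate (2,1): mult=3, new row 2: (0, 0, -1, -1); set L[2][1]=3
  eliminate (3,1): mult=4, new row 3: (0, 0, -1, 0); set L[3][1]=4
k=2: U[2][2]=-1
  eliminate (3,2): mult=1, new row 3: (0, 0, 0, 1); set L[3][2]=1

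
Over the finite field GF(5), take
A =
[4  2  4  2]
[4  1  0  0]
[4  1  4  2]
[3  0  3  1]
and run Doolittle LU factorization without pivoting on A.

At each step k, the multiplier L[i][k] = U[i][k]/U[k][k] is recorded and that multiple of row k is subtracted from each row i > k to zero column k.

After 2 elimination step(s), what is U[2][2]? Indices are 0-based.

U[2][2] = 4

Step 1: pivot at (0,0) is 4.
  row1 ← row1 − (1)·row0  ⇒  L[1][0]=1, U row1=(0, 4, 1, 3)
  row2 ← row2 − (1)·row0  ⇒  L[2][0]=1, U row2=(0, 4, 0, 0)
  row3 ← row3 − (2)·row0  ⇒  L[3][0]=2, U row3=(0, 1, 0, 2)
Step 2: pivot at (1,1) is 4.
  row2 ← row2 − (1)·row1  ⇒  L[2][1]=1, U row2=(0, 0, 4, 2)
  row3 ← row3 − (4)·row1  ⇒  L[3][1]=4, U row3=(0, 0, 1, 0)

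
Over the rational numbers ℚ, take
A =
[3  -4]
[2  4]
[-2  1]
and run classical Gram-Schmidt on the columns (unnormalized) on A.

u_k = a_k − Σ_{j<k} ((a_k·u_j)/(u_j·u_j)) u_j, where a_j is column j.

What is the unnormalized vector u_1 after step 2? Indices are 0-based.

Step 1: u_0 = a_0 = (3, 2, -2).
Step 2: u_1 = a_1 − (-6/17)·u_0 = (-50/17, 80/17, 5/17).

u_1 = (-50/17, 80/17, 5/17)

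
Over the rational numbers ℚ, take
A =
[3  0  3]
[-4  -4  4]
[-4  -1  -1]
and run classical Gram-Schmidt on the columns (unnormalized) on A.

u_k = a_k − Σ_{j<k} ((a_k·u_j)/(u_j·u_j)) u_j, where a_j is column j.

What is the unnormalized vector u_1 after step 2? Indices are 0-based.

Step 1: u_0 = a_0 = (3, -4, -4).
Step 2: u_1 = a_1 − (20/41)·u_0 = (-60/41, -84/41, 39/41).

u_1 = (-60/41, -84/41, 39/41)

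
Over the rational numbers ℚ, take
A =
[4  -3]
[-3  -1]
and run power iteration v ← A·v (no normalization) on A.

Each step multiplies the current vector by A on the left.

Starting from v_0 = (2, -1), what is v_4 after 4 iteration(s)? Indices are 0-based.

v_4 = (1727, -811)

v_0 = (2, -1).
v_1 = A·v_0 = (11, -5).
v_2 = A·v_1 = (59, -28).
v_3 = A·v_2 = (320, -149).
v_4 = A·v_3 = (1727, -811).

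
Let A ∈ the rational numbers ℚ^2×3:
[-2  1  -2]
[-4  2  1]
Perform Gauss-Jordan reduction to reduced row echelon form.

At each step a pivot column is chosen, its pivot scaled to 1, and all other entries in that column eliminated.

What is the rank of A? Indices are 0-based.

step 1: normalize row 0 (÷-2) = (1, -1/2, 1)
  row 1: subtract -4×row0 = (0, 0, 5)
skip col 1 (zero from row 1)
step 2: normalize row 1 (÷5) = (0, 0, 1)
  row 0: subtract 1×row1 = (1, -1/2, 0)

rank = 2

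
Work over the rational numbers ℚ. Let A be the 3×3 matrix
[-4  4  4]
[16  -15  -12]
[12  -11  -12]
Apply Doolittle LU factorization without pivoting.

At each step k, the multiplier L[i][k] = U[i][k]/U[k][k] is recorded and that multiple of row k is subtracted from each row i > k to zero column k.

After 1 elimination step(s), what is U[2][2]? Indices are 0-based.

[col 0] pivot -4
  R1 -= -4*R0 → (0, 1, 4)  (L[1][0] := -4)
  R2 -= -3*R0 → (0, 1, 0)  (L[2][0] := -3)

U[2][2] = 0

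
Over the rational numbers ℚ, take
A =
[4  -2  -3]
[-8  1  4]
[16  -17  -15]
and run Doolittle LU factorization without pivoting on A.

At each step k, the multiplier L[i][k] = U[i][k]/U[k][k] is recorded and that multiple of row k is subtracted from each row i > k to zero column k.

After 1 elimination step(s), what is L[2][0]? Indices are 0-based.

L[2][0] = 4

[col 0] pivot 4
  R1 -= -2*R0 → (0, -3, -2)  (L[1][0] := -2)
  R2 -= 4*R0 → (0, -9, -3)  (L[2][0] := 4)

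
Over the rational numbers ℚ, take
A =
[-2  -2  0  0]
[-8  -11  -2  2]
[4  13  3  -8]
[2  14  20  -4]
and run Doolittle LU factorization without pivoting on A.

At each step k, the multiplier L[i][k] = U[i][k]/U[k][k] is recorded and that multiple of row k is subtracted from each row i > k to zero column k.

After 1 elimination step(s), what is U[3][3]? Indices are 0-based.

[col 0] pivot -2
  R1 -= 4*R0 → (0, -3, -2, 2)  (L[1][0] := 4)
  R2 -= -2*R0 → (0, 9, 3, -8)  (L[2][0] := -2)
  R3 -= -1*R0 → (0, 12, 20, -4)  (L[3][0] := -1)

U[3][3] = -4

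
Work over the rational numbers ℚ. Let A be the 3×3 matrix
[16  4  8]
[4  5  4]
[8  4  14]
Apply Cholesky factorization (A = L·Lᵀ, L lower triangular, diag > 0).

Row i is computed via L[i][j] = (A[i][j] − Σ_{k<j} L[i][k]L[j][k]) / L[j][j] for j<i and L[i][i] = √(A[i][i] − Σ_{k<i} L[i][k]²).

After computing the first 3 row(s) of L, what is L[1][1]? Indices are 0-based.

Step 1: L[0][0] = √(16) = 4.
  L[1][0] = (4) / L[0][0] = 1.
Step 2: L[1][1] = √(4) = 2.
  L[2][0] = (8) / L[0][0] = 2.
  L[2][1] = (2) / L[1][1] = 1.
Step 3: L[2][2] = √(9) = 3.

L[1][1] = 2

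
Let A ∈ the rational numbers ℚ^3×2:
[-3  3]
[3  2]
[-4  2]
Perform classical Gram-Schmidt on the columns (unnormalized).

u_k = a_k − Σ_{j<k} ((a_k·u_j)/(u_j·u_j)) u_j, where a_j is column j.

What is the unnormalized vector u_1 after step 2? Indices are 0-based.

Step 1: u_0 = a_0 = (-3, 3, -4).
Step 2: u_1 = a_1 − (-11/34)·u_0 = (69/34, 101/34, 12/17).

u_1 = (69/34, 101/34, 12/17)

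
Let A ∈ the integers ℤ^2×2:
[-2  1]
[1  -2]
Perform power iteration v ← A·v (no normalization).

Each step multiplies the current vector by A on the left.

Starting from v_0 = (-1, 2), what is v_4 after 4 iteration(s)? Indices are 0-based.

v_4 = (-121, 122)

v_0 = (-1, 2).
v_1 = A·v_0 = (4, -5).
v_2 = A·v_1 = (-13, 14).
v_3 = A·v_2 = (40, -41).
v_4 = A·v_3 = (-121, 122).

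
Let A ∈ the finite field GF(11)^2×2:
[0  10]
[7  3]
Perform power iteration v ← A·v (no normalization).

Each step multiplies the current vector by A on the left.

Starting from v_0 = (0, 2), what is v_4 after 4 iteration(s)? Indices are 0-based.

v_4 = (8, 3)

v_0 = (0, 2).
v_1 = A·v_0 = (9, 6).
v_2 = A·v_1 = (5, 4).
v_3 = A·v_2 = (7, 3).
v_4 = A·v_3 = (8, 3).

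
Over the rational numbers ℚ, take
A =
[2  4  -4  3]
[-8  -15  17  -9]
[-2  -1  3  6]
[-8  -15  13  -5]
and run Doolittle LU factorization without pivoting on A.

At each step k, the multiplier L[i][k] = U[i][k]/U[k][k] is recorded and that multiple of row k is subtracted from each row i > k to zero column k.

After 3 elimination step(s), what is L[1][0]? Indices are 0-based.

L[1][0] = -4

k=0: U[0][0]=2
  eliminate (1,0): mult=-4, new row 1: (0, 1, 1, 3); set L[1][0]=-4
  eliminate (2,0): mult=-1, new row 2: (0, 3, -1, 9); set L[2][0]=-1
  eliminate (3,0): mult=-4, new row 3: (0, 1, -3, 7); set L[3][0]=-4
k=1: U[1][1]=1
  eliminate (2,1): mult=3, new row 2: (0, 0, -4, 0); set L[2][1]=3
  eliminate (3,1): mult=1, new row 3: (0, 0, -4, 4); set L[3][1]=1
k=2: U[2][2]=-4
  eliminate (3,2): mult=1, new row 3: (0, 0, 0, 4); set L[3][2]=1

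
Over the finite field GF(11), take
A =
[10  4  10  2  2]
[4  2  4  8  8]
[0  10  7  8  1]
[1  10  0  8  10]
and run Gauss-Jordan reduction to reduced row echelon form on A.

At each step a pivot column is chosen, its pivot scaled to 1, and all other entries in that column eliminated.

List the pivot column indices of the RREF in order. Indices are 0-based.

pivot columns: 0, 1, 2, 3

[1] R0 /= 10  ⇒  (1, 7, 1, 9, 9)
     R1 -= 4·R0  ⇒  (0, 7, 0, 5, 5)
     R3 -= 1·R0  ⇒  (0, 3, 10, 10, 1)
[2] R1 /= 7  ⇒  (0, 1, 0, 7, 7)
     R0 -= 7·R1  ⇒  (1, 0, 1, 4, 4)
     R2 -= 10·R1  ⇒  (0, 0, 7, 4, 8)
     R3 -= 3·R1  ⇒  (0, 0, 10, 0, 2)
[3] R2 /= 7  ⇒  (0, 0, 1, 10, 9)
     R0 -= 1·R2  ⇒  (1, 0, 0, 5, 6)
     R3 -= 10·R2  ⇒  (0, 0, 0, 10, 0)
[4] R3 /= 10  ⇒  (0, 0, 0, 1, 0)
     R0 -= 5·R3  ⇒  (1, 0, 0, 0, 6)
     R1 -= 7·R3  ⇒  (0, 1, 0, 0, 7)
     R2 -= 10·R3  ⇒  (0, 0, 1, 0, 9)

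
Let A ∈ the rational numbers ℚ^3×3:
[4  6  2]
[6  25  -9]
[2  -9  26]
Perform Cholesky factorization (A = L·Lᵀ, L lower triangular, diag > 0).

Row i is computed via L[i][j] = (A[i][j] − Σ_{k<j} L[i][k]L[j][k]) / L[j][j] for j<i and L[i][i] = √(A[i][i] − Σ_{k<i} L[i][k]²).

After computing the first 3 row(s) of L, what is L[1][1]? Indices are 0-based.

Step 1: L[0][0] = √(4) = 2.
  L[1][0] = (6) / L[0][0] = 3.
Step 2: L[1][1] = √(16) = 4.
  L[2][0] = (2) / L[0][0] = 1.
  L[2][1] = (-12) / L[1][1] = -3.
Step 3: L[2][2] = √(16) = 4.

L[1][1] = 4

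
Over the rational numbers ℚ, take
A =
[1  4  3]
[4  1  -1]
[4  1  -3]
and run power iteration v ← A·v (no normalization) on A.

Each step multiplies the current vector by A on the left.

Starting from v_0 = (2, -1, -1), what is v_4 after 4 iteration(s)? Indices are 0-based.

v_0 = (2, -1, -1).
v_1 = A·v_0 = (-5, 8, 10).
v_2 = A·v_1 = (57, -22, -42).
v_3 = A·v_2 = (-157, 248, 332).
v_4 = A·v_3 = (1831, -712, -1376).

v_4 = (1831, -712, -1376)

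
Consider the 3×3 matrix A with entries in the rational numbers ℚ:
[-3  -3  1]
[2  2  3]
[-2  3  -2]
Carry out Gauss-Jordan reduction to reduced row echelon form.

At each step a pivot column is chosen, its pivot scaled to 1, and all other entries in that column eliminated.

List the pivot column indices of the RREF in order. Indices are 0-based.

[1] R0 /= -3  ⇒  (1, 1, -1/3)
     R1 -= 2·R0  ⇒  (0, 0, 11/3)
     R2 -= -2·R0  ⇒  (0, 5, -8/3)
[2] R1 <-> R2
[2] R1 /= 5  ⇒  (0, 1, -8/15)
     R0 -= 1·R1  ⇒  (1, 0, 1/5)
[3] R2 /= 11/3  ⇒  (0, 0, 1)
     R0 -= 1/5·R2  ⇒  (1, 0, 0)
     R1 -= -8/15·R2  ⇒  (0, 1, 0)

pivot columns: 0, 1, 2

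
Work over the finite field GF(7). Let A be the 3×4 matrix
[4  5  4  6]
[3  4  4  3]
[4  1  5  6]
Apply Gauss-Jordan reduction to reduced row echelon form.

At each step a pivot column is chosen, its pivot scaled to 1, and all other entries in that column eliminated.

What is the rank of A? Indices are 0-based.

pivot(0,0)=4: scale R0 → (1, 3, 1, 5)
  clear (1,0): R1 −= (3)R0 → (0, 2, 1, 2)
  clear (2,0): R2 −= (4)R0 → (0, 3, 1, 0)
pivot(1,1)=2: scale R1 → (0, 1, 4, 1)
  clear (0,1): R0 −= (3)R1 → (1, 0, 3, 2)
  clear (2,1): R2 −= (3)R1 → (0, 0, 3, 4)
pivot(2,2)=3: scale R2 → (0, 0, 1, 6)
  clear (0,2): R0 −= (3)R2 → (1, 0, 0, 5)
  clear (1,2): R1 −= (4)R2 → (0, 1, 0, 5)

rank = 3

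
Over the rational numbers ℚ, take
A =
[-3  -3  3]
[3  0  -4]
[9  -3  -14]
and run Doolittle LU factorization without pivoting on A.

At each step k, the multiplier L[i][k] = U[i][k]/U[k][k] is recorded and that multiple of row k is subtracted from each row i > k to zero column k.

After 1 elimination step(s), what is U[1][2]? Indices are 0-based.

U[1][2] = -1

k=0: U[0][0]=-3
  eliminate (1,0): mult=-1, new row 1: (0, -3, -1); set L[1][0]=-1
  eliminate (2,0): mult=-3, new row 2: (0, -12, -5); set L[2][0]=-3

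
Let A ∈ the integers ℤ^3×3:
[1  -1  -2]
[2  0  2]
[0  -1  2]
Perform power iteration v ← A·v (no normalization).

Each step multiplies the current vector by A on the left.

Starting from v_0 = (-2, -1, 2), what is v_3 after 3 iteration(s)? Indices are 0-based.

v_0 = (-2, -1, 2).
v_1 = A·v_0 = (-5, 0, 5).
v_2 = A·v_1 = (-15, 0, 10).
v_3 = A·v_2 = (-35, -10, 20).

v_3 = (-35, -10, 20)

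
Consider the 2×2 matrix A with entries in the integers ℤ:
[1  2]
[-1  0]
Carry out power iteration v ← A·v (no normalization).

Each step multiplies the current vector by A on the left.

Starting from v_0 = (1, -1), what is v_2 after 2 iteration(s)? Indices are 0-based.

v_2 = (-3, 1)

v_0 = (1, -1).
v_1 = A·v_0 = (-1, -1).
v_2 = A·v_1 = (-3, 1).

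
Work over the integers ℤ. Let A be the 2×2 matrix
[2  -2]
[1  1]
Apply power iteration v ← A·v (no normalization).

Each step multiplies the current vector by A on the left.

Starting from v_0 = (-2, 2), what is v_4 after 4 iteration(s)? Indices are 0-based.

v_0 = (-2, 2).
v_1 = A·v_0 = (-8, 0).
v_2 = A·v_1 = (-16, -8).
v_3 = A·v_2 = (-16, -24).
v_4 = A·v_3 = (16, -40).

v_4 = (16, -40)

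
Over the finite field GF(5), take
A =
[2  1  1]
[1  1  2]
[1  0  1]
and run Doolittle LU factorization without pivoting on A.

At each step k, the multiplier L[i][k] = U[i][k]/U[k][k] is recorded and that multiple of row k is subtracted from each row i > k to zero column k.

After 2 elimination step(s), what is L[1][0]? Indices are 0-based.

L[1][0] = 3

Step 1: pivot at (0,0) is 2.
  row1 ← row1 − (3)·row0  ⇒  L[1][0]=3, U row1=(0, 3, 4)
  row2 ← row2 − (3)·row0  ⇒  L[2][0]=3, U row2=(0, 2, 3)
Step 2: pivot at (1,1) is 3.
  row2 ← row2 − (4)·row1  ⇒  L[2][1]=4, U row2=(0, 0, 2)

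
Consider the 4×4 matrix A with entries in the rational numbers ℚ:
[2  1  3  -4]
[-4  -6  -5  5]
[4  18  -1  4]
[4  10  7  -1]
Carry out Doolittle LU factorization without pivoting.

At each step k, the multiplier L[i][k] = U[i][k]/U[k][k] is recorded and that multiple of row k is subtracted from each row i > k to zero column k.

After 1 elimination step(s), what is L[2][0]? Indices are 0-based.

L[2][0] = 2

[col 0] pivot 2
  R1 -= -2*R0 → (0, -4, 1, -3)  (L[1][0] := -2)
  R2 -= 2*R0 → (0, 16, -7, 12)  (L[2][0] := 2)
  R3 -= 2*R0 → (0, 8, 1, 7)  (L[3][0] := 2)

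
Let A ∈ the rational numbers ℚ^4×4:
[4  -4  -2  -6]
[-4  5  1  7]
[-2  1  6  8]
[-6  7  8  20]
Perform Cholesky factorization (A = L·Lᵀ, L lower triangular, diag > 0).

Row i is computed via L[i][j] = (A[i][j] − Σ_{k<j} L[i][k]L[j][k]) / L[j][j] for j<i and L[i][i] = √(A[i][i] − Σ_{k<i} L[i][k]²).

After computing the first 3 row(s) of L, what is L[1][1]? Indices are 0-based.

L[1][1] = 1

Step 1: L[0][0] = √(4) = 2.
  L[1][0] = (-4) / L[0][0] = -2.
Step 2: L[1][1] = √(1) = 1.
  L[2][0] = (-2) / L[0][0] = -1.
  L[2][1] = (-1) / L[1][1] = -1.
Step 3: L[2][2] = √(4) = 2.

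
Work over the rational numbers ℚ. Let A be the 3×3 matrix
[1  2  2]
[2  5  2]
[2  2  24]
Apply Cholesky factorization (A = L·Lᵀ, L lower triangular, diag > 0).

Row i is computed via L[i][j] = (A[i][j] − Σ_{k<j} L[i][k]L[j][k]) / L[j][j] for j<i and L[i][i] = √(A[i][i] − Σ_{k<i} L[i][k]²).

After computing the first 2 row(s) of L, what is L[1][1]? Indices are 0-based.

Step 1: L[0][0] = √(1) = 1.
  L[1][0] = (2) / L[0][0] = 2.
Step 2: L[1][1] = √(1) = 1.

L[1][1] = 1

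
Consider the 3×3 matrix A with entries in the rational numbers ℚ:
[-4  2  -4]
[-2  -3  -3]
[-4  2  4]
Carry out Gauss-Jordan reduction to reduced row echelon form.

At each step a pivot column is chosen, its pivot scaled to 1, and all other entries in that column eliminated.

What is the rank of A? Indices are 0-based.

step 1: normalize row 0 (÷-4) = (1, -1/2, 1)
  row 1: subtract -2×row0 = (0, -4, -1)
  row 2: subtract -4×row0 = (0, 0, 8)
step 2: normalize row 1 (÷-4) = (0, 1, 1/4)
  row 0: subtract -1/2×row1 = (1, 0, 9/8)
step 3: normalize row 2 (÷8) = (0, 0, 1)
  row 0: subtract 9/8×row2 = (1, 0, 0)
  row 1: subtract 1/4×row2 = (0, 1, 0)

rank = 3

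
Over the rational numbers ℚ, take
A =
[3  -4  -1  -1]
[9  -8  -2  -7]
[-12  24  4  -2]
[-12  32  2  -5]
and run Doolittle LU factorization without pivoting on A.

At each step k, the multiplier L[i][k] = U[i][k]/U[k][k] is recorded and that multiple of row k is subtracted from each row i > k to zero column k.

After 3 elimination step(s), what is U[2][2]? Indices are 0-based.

U[2][2] = -2

k=0: U[0][0]=3
  eliminate (1,0): mult=3, new row 1: (0, 4, 1, -4); set L[1][0]=3
  eliminate (2,0): mult=-4, new row 2: (0, 8, 0, -6); set L[2][0]=-4
  eliminate (3,0): mult=-4, new row 3: (0, 16, -2, -9); set L[3][0]=-4
k=1: U[1][1]=4
  eliminate (2,1): mult=2, new row 2: (0, 0, -2, 2); set L[2][1]=2
  eliminate (3,1): mult=4, new row 3: (0, 0, -6, 7); set L[3][1]=4
k=2: U[2][2]=-2
  eliminate (3,2): mult=3, new row 3: (0, 0, 0, 1); set L[3][2]=3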